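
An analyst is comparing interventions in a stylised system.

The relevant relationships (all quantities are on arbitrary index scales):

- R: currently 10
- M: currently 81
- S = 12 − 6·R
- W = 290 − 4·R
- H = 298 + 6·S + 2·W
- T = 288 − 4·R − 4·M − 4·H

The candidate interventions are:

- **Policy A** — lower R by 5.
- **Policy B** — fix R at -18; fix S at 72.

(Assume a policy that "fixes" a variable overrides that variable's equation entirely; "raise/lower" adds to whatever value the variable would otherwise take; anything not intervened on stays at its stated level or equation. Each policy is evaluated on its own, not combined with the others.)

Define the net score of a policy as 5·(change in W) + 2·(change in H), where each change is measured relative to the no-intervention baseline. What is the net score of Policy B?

2448

Baseline:
  R = 10
  S = 12 − 6·10 = -48
  W = 290 − 4·10 = 250
  H = 298 + 6·(-48) + 2·250 = 510
Policy B (R := -18, S := 72):
  R = -18
  S = 72
  W = 290 − 4·(-18) = 362
  H = 298 + 6·72 + 2·362 = 1454
ΔW = 362 − 250 = 112; ΔH = 1454 − 510 = 944
Score = 5·112 + 2·944 = 2448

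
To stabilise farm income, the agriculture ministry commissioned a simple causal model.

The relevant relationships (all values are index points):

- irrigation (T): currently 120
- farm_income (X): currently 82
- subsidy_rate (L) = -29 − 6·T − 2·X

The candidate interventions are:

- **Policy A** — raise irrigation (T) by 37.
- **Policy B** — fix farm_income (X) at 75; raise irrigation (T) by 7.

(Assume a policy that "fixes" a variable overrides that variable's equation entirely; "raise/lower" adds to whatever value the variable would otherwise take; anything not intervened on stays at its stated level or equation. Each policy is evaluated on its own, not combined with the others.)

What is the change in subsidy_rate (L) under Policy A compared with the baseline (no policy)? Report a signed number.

-222

Baseline:
  T = 120
  X = 82
  L = -29 − 6·120 − 2·82 = -913
Policy A (T + 37):
  T = 120 + 37 = 157
  X = 82
  L = -29 − 6·157 − 2·82 = -1135
Change in L: -1135 − (-913) = -222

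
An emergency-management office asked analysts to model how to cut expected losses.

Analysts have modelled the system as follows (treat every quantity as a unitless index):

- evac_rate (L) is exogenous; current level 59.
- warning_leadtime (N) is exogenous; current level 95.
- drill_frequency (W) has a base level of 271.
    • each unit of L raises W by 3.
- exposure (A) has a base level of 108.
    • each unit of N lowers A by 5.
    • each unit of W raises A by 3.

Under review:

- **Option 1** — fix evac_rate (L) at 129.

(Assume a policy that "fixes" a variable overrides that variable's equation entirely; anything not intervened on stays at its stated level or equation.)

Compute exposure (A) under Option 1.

1607

Option 1 (L := 129):
  L = 129
  N = 95
  W = 271 + 3·129 = 658
  A = 108 − 5·95 + 3·658 = 1607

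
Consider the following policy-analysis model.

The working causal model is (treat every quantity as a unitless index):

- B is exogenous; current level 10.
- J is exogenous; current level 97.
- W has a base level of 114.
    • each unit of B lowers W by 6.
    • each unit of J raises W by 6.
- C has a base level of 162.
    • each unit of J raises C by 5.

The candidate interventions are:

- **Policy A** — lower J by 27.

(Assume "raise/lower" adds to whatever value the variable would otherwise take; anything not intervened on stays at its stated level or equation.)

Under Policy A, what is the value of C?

512

Policy A (J − 27):
  J = 97 − 27 = 70
  C = 162 + 5·70 = 512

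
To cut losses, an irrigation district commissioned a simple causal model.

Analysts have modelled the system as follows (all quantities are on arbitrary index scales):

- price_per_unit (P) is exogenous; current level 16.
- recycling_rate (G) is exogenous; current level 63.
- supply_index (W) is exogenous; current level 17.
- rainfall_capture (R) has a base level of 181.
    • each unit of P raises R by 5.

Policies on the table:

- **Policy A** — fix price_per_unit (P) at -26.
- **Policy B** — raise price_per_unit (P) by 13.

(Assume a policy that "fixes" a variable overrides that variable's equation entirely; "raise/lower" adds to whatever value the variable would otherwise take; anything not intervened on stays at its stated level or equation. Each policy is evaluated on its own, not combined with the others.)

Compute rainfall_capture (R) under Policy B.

Policy B (P + 13):
  P = 16 + 13 = 29
  R = 181 + 5·29 = 326

326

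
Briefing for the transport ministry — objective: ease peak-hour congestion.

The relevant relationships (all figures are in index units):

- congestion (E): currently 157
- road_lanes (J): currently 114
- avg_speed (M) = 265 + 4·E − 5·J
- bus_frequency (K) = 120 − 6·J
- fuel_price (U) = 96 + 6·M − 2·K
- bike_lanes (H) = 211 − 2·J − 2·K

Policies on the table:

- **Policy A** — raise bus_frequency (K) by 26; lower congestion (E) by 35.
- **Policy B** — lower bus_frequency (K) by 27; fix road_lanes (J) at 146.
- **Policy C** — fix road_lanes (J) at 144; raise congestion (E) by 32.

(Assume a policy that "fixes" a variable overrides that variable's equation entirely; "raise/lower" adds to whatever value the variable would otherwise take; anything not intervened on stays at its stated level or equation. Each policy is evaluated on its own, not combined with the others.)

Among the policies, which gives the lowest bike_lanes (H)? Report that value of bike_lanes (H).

1059

Policy A (K + 26, E − 35):
  J = 114
  K = 120 − 6·114 (+26 from intervention) = -538
  H = 211 − 2·114 − 2·(-538) = 1059
Policy B (K − 27, J := 146):
  J = 146
  K = 120 − 6·146 (−27 from intervention) = -783
  H = 211 − 2·146 − 2·(-783) = 1485
Policy C (J := 144, E + 32):
  J = 144
  K = 120 − 6·144 = -744
  H = 211 − 2·144 − 2·(-744) = 1411
Comparing — Policy A: H=1059, Policy B: H=1485, Policy C: H=1411. Lowest is 1059 (Policy A).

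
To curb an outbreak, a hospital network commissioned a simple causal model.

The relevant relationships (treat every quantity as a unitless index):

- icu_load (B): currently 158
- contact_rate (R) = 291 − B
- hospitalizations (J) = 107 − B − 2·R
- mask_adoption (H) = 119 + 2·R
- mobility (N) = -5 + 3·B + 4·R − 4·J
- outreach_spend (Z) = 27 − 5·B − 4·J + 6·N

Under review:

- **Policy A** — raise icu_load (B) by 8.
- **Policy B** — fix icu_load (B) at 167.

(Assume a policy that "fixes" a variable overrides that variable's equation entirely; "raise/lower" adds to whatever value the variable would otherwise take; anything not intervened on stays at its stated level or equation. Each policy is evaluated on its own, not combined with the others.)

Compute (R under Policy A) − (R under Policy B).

1

Policy A (B + 8):
  B = 158 + 8 = 166
  R = 291 − 166 = 125
Policy B (B := 167):
  B = 167
  R = 291 − 167 = 124
R: 125 − 124 = 1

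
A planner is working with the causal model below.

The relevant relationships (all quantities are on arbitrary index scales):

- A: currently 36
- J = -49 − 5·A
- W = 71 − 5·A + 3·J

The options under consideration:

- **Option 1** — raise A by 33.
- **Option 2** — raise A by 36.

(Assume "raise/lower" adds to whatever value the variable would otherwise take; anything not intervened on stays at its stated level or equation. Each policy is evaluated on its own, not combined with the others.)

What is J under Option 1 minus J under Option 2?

Option 1 (A + 33):
  A = 36 + 33 = 69
  J = -49 − 5·69 = -394
Option 2 (A + 36):
  A = 36 + 36 = 72
  J = -49 − 5·72 = -409
J: -394 − (-409) = 15

15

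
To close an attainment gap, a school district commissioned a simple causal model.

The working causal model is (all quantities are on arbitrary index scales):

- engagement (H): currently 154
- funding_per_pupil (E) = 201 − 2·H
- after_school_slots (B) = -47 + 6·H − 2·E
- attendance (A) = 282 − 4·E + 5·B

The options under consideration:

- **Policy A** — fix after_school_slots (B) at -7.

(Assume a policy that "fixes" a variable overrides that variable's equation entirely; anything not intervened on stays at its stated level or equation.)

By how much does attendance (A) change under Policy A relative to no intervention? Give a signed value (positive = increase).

Baseline:
  H = 154
  E = 201 − 2·154 = -107
  B = -47 + 6·154 − 2·(-107) = 1091
  A = 282 − 4·(-107) + 5·1091 = 6165
Policy A (B := -7):
  H = 154
  E = 201 − 2·154 = -107
  B = -7
  A = 282 − 4·(-107) + 5·(-7) = 675
Change in A: 675 − 6165 = -5490

-5490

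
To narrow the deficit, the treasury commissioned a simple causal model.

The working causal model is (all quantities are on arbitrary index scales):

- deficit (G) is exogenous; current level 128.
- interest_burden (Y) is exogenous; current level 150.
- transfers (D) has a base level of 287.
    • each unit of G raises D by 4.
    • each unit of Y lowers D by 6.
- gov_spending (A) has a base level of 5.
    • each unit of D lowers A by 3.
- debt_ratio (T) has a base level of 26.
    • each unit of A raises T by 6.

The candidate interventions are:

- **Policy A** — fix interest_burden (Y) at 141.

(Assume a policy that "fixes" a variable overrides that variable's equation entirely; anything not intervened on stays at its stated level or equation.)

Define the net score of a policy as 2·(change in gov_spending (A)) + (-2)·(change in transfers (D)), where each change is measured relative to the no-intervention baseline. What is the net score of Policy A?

-432

Baseline:
  G = 128
  Y = 150
  D = 287 + 4·128 − 6·150 = -101
  A = 5 − 3·(-101) = 308
Policy A (Y := 141):
  G = 128
  Y = 141
  D = 287 + 4·128 − 6·141 = -47
  A = 5 − 3·(-47) = 146
ΔA = 146 − 308 = -162; ΔD = -47 − (-101) = 54
Score = 2·(-162) + (-2)·54 = -432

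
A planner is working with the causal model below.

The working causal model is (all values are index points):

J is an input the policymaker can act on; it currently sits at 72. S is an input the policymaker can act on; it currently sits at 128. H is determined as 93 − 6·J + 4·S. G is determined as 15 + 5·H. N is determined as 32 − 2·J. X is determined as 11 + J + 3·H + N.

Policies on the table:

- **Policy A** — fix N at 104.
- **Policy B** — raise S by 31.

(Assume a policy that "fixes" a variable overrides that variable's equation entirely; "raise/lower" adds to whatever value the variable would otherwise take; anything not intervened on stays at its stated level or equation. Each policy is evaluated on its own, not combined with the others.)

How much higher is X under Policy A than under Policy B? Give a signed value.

Policy A (N := 104):
  J = 72
  S = 128
  H = 93 − 6·72 + 4·128 = 173
  N = 104
  X = 11 + 72 + 3·173 + 104 = 706
Policy B (S + 31):
  J = 72
  S = 128 + 31 = 159
  H = 93 − 6·72 + 4·159 = 297
  N = 32 − 2·72 = -112
  X = 11 + 72 + 3·297 + (-112) = 862
X: 706 − 862 = -156

-156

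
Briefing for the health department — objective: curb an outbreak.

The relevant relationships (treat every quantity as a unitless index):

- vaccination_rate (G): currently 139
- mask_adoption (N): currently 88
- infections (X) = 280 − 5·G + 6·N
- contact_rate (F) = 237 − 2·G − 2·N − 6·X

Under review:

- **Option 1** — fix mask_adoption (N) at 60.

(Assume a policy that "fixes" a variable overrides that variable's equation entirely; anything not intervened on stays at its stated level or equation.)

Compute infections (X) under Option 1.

-55

Option 1 (N := 60):
  G = 139
  N = 60
  X = 280 − 5·139 + 6·60 = -55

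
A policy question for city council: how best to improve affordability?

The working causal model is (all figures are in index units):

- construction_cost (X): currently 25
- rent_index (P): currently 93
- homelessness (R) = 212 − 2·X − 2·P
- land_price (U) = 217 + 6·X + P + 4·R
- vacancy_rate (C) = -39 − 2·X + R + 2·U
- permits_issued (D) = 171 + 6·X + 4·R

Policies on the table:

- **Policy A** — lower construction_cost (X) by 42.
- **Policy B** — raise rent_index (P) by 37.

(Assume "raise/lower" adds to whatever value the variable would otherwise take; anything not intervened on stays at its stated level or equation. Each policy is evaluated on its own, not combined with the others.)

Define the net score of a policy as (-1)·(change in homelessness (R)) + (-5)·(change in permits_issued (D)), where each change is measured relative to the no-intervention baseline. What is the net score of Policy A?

Baseline:
  X = 25
  P = 93
  R = 212 − 2·25 − 2·93 = -24
  D = 171 + 6·25 + 4·(-24) = 225
Policy A (X − 42):
  X = 25 − 42 = -17
  P = 93
  R = 212 − 2·(-17) − 2·93 = 60
  D = 171 + 6·(-17) + 4·60 = 309
ΔR = 60 − (-24) = 84; ΔD = 309 − 225 = 84
Score = (-1)·84 + (-5)·84 = -504

-504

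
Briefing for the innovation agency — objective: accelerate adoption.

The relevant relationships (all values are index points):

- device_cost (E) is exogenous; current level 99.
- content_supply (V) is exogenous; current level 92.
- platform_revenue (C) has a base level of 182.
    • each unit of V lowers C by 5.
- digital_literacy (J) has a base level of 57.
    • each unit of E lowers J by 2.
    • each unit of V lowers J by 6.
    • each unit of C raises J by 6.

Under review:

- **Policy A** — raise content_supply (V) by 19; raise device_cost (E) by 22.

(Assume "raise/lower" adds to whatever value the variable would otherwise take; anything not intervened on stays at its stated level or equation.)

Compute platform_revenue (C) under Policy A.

Policy A (V + 19, E + 22):
  V = 92 + 19 = 111
  C = 182 − 5·111 = -373

-373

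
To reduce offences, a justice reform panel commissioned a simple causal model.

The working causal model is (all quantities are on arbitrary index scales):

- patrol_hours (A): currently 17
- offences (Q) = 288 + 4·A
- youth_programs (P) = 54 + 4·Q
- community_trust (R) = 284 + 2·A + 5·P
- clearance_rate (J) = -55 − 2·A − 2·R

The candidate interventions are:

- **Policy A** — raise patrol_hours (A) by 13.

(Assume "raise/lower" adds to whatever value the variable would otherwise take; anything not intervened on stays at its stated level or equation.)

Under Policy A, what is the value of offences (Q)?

Policy A (A + 13):
  A = 17 + 13 = 30
  Q = 288 + 4·30 = 408

408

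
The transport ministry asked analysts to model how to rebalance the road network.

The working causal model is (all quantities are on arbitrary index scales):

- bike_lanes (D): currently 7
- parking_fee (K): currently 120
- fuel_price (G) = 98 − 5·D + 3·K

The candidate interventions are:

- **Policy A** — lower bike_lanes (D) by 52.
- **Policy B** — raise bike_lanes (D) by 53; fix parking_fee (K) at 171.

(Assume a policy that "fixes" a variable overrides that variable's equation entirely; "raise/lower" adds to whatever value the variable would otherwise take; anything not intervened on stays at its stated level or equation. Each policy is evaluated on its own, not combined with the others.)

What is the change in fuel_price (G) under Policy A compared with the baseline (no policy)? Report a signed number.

260

Baseline:
  D = 7
  K = 120
  G = 98 − 5·7 + 3·120 = 423
Policy A (D − 52):
  D = 7 − 52 = -45
  K = 120
  G = 98 − 5·(-45) + 3·120 = 683
Change in G: 683 − 423 = 260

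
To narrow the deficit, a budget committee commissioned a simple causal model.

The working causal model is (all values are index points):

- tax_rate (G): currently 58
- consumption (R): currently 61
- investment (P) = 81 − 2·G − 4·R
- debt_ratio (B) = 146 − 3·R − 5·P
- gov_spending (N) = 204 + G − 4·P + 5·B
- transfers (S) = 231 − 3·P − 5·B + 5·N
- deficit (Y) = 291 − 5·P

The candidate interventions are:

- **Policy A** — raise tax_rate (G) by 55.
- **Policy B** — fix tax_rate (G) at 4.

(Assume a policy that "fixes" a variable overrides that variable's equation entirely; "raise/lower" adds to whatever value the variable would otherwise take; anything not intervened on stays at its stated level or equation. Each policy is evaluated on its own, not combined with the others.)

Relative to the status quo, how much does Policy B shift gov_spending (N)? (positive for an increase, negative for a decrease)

Baseline:
  G = 58
  R = 61
  P = 81 − 2·58 − 4·61 = -279
  B = 146 − 3·61 − 5·(-279) = 1358
  N = 204 + 58 − 4·(-279) + 5·1358 = 8168
Policy B (G := 4):
  G = 4
  R = 61
  P = 81 − 2·4 − 4·61 = -171
  B = 146 − 3·61 − 5·(-171) = 818
  N = 204 + 4 − 4·(-171) + 5·818 = 4982
Change in N: 4982 − 8168 = -3186

-3186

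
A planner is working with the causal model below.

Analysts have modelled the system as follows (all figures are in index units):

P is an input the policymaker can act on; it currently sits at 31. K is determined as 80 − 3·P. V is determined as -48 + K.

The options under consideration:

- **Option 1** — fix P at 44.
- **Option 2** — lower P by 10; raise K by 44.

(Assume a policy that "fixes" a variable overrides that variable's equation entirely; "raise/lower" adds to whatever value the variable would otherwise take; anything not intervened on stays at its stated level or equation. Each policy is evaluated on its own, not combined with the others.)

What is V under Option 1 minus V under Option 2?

Option 1 (P := 44):
  P = 44
  K = 80 − 3·44 = -52
  V = -48 + (-52) = -100
Option 2 (P − 10, K + 44):
  P = 31 − 10 = 21
  K = 80 − 3·21 (+44 from intervention) = 61
  V = -48 + 61 = 13
V: -100 − 13 = -113

-113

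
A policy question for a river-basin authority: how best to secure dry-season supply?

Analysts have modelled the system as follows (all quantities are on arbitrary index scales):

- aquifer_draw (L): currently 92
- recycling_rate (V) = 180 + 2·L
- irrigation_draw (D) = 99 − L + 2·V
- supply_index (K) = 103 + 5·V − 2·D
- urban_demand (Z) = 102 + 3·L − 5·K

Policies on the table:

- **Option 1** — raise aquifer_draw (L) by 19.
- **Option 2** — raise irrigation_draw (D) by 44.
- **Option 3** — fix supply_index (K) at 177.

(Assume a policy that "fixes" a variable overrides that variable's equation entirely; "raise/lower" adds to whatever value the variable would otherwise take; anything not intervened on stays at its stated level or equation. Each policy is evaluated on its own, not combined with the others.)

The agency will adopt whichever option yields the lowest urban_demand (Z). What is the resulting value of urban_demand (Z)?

Option 1 (L + 19):
  L = 92 + 19 = 111
  V = 180 + 2·111 = 402
  D = 99 − 111 + 2·402 = 792
  K = 103 + 5·402 − 2·792 = 529
  Z = 102 + 3·111 − 5·529 = -2210
Option 2 (D + 44):
  L = 92
  V = 180 + 2·92 = 364
  D = 99 − 92 + 2·364 (+44 from intervention) = 779
  K = 103 + 5·364 − 2·779 = 365
  Z = 102 + 3·92 − 5·365 = -1447
Option 3 (K := 177):
  L = 92
  V = 180 + 2·92 = 364
  D = 99 − 92 + 2·364 = 735
  K = 177
  Z = 102 + 3·92 − 5·177 = -507
Comparing — Option 1: Z=-2210, Option 2: Z=-1447, Option 3: Z=-507. Lowest is -2210 (Option 1).

-2210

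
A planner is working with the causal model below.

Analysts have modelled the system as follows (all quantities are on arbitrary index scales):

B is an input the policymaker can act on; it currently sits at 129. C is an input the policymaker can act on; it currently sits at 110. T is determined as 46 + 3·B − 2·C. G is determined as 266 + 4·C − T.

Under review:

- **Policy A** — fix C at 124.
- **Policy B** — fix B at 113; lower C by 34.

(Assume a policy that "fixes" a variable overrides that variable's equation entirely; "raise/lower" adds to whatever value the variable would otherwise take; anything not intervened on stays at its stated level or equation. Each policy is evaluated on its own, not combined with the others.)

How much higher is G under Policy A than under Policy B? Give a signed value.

Policy A (C := 124):
  B = 129
  C = 124
  T = 46 + 3·129 − 2·124 = 185
  G = 266 + 4·124 − 185 = 577
Policy B (B := 113, C − 34):
  B = 113
  C = 110 − 34 = 76
  T = 46 + 3·113 − 2·76 = 233
  G = 266 + 4·76 − 233 = 337
G: 577 − 337 = 240

240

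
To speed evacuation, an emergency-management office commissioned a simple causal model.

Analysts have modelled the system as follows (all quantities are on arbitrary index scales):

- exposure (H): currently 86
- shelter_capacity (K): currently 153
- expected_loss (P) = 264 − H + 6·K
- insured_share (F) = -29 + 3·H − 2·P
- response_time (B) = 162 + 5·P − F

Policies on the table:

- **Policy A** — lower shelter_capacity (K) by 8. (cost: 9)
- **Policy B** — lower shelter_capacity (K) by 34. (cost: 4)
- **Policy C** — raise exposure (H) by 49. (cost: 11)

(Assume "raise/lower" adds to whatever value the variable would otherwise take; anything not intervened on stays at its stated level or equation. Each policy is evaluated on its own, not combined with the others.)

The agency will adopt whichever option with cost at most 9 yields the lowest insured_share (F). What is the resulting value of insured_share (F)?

-1867

Policy A (K − 8):
  H = 86
  K = 153 − 8 = 145
  P = 264 − 86 + 6·145 = 1048
  F = -29 + 3·86 − 2·1048 = -1867
Policy B (K − 34):
  H = 86
  K = 153 − 34 = 119
  P = 264 − 86 + 6·119 = 892
  F = -29 + 3·86 − 2·892 = -1555
Comparing — Policy A: F=-1867, Policy B: F=-1555. Lowest is -1867 (Policy A).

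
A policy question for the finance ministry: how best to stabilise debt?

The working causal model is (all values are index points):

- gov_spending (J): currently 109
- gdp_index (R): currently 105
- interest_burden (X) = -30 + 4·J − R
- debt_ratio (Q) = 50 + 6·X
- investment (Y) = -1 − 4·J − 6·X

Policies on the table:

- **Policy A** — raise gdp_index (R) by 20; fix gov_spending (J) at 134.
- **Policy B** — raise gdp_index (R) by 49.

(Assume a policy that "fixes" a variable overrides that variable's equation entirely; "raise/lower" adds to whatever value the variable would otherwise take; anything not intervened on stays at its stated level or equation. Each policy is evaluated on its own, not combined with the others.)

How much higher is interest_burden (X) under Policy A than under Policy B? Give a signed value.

129

Policy A (R + 20, J := 134):
  J = 134
  R = 105 + 20 = 125
  X = -30 + 4·134 − 125 = 381
Policy B (R + 49):
  J = 109
  R = 105 + 49 = 154
  X = -30 + 4·109 − 154 = 252
X: 381 − 252 = 129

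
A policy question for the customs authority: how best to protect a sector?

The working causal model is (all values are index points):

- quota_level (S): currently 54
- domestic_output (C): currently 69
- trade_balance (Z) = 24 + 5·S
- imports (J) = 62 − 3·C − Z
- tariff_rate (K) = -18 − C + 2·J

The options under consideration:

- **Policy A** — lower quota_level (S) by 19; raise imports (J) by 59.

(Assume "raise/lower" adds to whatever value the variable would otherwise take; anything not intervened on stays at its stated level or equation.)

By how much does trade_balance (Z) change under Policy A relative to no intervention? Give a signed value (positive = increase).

Baseline:
  S = 54
  Z = 24 + 5·54 = 294
Policy A (S − 19, J + 59):
  S = 54 − 19 = 35
  Z = 24 + 5·35 = 199
Change in Z: 199 − 294 = -95

-95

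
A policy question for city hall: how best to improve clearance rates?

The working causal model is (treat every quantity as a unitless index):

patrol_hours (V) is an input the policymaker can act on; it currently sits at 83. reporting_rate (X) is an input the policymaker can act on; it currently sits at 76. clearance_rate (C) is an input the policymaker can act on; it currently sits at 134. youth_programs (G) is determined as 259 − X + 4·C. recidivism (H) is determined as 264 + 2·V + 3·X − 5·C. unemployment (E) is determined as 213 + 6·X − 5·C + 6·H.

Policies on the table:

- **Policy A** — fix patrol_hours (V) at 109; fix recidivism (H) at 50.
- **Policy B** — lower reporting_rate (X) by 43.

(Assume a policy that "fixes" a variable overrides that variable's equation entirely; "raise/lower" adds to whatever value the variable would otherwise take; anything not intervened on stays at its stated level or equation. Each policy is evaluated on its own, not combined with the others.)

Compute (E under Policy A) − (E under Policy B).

1404

Policy A (V := 109, H := 50):
  V = 109
  X = 76
  C = 134
  H = 50
  E = 213 + 6·76 − 5·134 + 6·50 = 299
Policy B (X − 43):
  V = 83
  X = 76 − 43 = 33
  C = 134
  H = 264 + 2·83 + 3·33 − 5·134 = -141
  E = 213 + 6·33 − 5·134 + 6·(-141) = -1105
E: 299 − (-1105) = 1404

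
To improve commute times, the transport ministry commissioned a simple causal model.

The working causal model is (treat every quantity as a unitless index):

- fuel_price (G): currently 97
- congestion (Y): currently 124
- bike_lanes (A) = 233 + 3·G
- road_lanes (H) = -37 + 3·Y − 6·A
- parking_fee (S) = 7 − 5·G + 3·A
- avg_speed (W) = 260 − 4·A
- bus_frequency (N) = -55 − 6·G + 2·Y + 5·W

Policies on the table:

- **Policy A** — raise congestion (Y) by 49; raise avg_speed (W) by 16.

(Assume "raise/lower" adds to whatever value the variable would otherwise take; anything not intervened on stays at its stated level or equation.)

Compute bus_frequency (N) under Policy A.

-9391

Policy A (Y + 49, W + 16):
  G = 97
  Y = 124 + 49 = 173
  A = 233 + 3·97 = 524
  W = 260 − 4·524 (+16 from intervention) = -1820
  N = -55 − 6·97 + 2·173 + 5·(-1820) = -9391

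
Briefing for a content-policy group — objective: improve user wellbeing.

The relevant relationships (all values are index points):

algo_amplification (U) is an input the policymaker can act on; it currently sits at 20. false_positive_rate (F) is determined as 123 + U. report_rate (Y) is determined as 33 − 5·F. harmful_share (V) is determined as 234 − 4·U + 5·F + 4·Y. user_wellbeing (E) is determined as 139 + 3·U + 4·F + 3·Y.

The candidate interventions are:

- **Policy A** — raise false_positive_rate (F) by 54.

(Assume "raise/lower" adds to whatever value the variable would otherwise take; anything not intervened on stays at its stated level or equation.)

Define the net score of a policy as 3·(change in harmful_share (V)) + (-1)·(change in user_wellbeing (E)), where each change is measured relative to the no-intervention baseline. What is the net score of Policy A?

-1836

Baseline:
  U = 20
  F = 123 + 20 = 143
  Y = 33 − 5·143 = -682
  V = 234 − 4·20 + 5·143 + 4·(-682) = -1859
  E = 139 + 3·20 + 4·143 + 3·(-682) = -1275
Policy A (F + 54):
  U = 20
  F = 123 + 20 (+54 from intervention) = 197
  Y = 33 − 5·197 = -952
  V = 234 − 4·20 + 5·197 + 4·(-952) = -2669
  E = 139 + 3·20 + 4·197 + 3·(-952) = -1869
ΔV = -2669 − (-1859) = -810; ΔE = -1869 − (-1275) = -594
Score = 3·(-810) + (-1)·(-594) = -1836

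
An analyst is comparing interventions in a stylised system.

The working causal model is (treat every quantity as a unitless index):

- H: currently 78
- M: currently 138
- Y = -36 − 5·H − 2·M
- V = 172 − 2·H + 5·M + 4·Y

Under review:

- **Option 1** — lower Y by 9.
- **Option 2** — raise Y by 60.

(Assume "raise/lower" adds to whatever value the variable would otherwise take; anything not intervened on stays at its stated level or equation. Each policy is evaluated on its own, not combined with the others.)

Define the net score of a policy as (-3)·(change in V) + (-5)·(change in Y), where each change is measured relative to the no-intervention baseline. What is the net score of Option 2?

Baseline:
  H = 78
  M = 138
  Y = -36 − 5·78 − 2·138 = -702
  V = 172 − 2·78 + 5·138 + 4·(-702) = -2102
Option 2 (Y + 60):
  H = 78
  M = 138
  Y = -36 − 5·78 − 2·138 (+60 from intervention) = -642
  V = 172 − 2·78 + 5·138 + 4·(-642) = -1862
ΔV = -1862 − (-2102) = 240; ΔY = -642 − (-702) = 60
Score = (-3)·240 + (-5)·60 = -1020

-1020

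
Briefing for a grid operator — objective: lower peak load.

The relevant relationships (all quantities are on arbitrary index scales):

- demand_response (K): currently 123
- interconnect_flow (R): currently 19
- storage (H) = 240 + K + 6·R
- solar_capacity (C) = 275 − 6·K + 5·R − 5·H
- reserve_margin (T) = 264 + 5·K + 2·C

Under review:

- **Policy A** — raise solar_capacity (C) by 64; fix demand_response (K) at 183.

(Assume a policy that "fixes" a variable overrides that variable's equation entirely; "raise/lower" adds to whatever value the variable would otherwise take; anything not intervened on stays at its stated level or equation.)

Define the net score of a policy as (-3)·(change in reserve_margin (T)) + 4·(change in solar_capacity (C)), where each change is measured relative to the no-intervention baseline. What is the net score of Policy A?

292

Baseline:
  K = 123
  R = 19
  H = 240 + 123 + 6·19 = 477
  C = 275 − 6·123 + 5·19 − 5·477 = -2753
  T = 264 + 5·123 + 2·(-2753) = -4627
Policy A (C + 64, K := 183):
  K = 183
  R = 19
  H = 240 + 183 + 6·19 = 537
  C = 275 − 6·183 + 5·19 − 5·537 (+64 from intervention) = -3349
  T = 264 + 5·183 + 2·(-3349) = -5519
ΔT = -5519 − (-4627) = -892; ΔC = -3349 − (-2753) = -596
Score = (-3)·(-892) + 4·(-596) = 292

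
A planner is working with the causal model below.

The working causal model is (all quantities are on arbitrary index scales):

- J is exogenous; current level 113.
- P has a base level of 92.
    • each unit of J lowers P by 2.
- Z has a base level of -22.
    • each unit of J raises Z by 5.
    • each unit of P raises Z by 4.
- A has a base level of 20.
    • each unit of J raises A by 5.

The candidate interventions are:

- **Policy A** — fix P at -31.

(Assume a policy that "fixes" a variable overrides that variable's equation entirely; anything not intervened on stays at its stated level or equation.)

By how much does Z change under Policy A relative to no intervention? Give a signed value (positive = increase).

412

Baseline:
  J = 113
  P = 92 − 2·113 = -134
  Z = -22 + 5·113 + 4·(-134) = 7
Policy A (P := -31):
  J = 113
  P = -31
  Z = -22 + 5·113 + 4·(-31) = 419
Change in Z: 419 − 7 = 412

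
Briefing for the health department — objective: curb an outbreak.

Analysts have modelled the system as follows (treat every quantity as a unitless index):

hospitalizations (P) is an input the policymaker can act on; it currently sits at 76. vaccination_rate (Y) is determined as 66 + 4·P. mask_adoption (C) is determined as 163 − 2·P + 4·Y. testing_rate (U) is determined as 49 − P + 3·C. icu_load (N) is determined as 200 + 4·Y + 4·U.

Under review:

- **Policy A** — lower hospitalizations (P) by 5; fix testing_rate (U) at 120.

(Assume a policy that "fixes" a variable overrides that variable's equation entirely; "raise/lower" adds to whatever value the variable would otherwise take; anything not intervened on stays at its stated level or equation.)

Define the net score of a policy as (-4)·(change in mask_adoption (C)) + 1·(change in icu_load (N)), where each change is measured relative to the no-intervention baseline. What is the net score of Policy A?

Baseline:
  P = 76
  Y = 66 + 4·76 = 370
  C = 163 − 2·76 + 4·370 = 1491
  U = 49 − 76 + 3·1491 = 4446
  N = 200 + 4·370 + 4·4446 = 19464
Policy A (P − 5, U := 120):
  P = 76 − 5 = 71
  Y = 66 + 4·71 = 350
  C = 163 − 2·71 + 4·350 = 1421
  U = 120
  N = 200 + 4·350 + 4·120 = 2080
ΔC = 1421 − 1491 = -70; ΔN = 2080 − 19464 = -17384
Score = (-4)·(-70) + 1·(-17384) = -17104

-17104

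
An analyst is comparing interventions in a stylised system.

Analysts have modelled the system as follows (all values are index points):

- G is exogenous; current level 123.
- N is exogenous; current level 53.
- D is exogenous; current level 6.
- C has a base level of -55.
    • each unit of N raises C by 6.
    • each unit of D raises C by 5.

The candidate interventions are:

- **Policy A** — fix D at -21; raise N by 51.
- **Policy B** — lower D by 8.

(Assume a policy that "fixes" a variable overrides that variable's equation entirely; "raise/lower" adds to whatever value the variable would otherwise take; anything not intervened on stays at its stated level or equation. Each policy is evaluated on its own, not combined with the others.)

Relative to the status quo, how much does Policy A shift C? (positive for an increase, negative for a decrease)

Baseline:
  N = 53
  D = 6
  C = -55 + 6·53 + 5·6 = 293
Policy A (D := -21, N + 51):
  N = 53 + 51 = 104
  D = -21
  C = -55 + 6·104 + 5·(-21) = 464
Change in C: 464 − 293 = 171

171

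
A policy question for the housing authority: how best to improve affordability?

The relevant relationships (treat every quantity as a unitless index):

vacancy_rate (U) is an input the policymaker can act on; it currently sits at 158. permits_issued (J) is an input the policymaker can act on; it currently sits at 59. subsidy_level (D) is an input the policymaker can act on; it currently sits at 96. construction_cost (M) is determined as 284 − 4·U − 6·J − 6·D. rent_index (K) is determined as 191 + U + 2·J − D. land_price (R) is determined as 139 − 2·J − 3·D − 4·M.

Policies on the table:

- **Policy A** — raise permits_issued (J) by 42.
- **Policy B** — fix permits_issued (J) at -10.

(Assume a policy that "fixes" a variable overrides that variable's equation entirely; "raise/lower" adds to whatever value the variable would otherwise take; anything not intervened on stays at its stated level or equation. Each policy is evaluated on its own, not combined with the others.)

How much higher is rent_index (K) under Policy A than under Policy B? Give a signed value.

Policy A (J + 42):
  U = 158
  J = 59 + 42 = 101
  D = 96
  K = 191 + 158 + 2·101 − 96 = 455
Policy B (J := -10):
  U = 158
  J = -10
  D = 96
  K = 191 + 158 + 2·(-10) − 96 = 233
K: 455 − 233 = 222

222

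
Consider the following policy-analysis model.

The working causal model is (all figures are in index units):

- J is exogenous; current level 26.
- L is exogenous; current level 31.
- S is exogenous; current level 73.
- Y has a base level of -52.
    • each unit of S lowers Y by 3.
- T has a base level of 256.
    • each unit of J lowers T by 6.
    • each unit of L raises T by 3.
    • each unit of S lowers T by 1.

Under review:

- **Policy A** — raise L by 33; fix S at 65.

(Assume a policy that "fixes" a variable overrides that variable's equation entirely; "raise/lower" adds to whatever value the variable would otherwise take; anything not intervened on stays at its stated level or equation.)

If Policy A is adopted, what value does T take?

227

Policy A (L + 33, S := 65):
  J = 26
  L = 31 + 33 = 64
  S = 65
  T = 256 − 6·26 + 3·64 − 65 = 227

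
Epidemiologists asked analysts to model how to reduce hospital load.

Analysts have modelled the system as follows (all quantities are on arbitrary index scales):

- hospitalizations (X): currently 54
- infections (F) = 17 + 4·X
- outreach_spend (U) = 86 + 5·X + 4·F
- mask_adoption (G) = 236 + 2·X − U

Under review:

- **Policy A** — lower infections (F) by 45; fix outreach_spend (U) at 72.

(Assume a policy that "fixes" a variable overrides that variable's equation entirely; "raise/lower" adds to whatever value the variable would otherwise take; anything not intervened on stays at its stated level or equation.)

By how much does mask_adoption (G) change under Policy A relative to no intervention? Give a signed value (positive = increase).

1216

Baseline:
  X = 54
  F = 17 + 4·54 = 233
  U = 86 + 5·54 + 4·233 = 1288
  G = 236 + 2·54 − 1288 = -944
Policy A (F − 45, U := 72):
  X = 54
  F = 17 + 4·54 (−45 from intervention) = 188
  U = 72
  G = 236 + 2·54 − 72 = 272
Change in G: 272 − (-944) = 1216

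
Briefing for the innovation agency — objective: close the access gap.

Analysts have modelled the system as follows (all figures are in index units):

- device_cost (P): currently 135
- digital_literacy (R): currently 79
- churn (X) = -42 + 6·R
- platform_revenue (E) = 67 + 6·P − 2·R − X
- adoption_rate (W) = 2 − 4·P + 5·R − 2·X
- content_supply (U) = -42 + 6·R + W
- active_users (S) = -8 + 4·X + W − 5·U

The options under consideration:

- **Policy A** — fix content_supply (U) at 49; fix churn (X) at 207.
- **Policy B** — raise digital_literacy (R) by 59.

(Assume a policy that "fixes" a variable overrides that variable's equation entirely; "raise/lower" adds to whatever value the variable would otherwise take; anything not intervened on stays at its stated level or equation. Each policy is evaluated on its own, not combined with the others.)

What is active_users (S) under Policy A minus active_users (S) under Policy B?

-4868

Policy A (U := 49, X := 207):
  P = 135
  R = 79
  X = 207
  W = 2 − 4·135 + 5·79 − 2·207 = -557
  U = 49
  S = -8 + 4·207 + (-557) − 5·49 = 18
Policy B (R + 59):
  P = 135
  R = 79 + 59 = 138
  X = -42 + 6·138 = 786
  W = 2 − 4·135 + 5·138 − 2·786 = -1420
  U = -42 + 6·138 + (-1420) = -634
  S = -8 + 4·786 + (-1420) − 5·(-634) = 4886
S: 18 − 4886 = -4868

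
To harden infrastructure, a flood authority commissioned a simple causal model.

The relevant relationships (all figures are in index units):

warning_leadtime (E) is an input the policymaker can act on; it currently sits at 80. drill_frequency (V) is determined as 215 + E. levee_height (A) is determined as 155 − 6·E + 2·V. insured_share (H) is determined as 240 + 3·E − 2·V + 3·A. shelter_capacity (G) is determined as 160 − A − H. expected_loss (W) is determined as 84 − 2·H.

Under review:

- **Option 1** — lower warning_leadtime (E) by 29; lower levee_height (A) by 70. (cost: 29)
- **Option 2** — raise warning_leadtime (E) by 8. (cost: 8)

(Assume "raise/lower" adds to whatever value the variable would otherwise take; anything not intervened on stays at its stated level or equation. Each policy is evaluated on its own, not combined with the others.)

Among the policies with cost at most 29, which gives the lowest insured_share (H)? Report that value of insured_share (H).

597

Option 1 (E − 29, A − 70):
  E = 80 − 29 = 51
  V = 215 + 51 = 266
  A = 155 − 6·51 + 2·266 (−70 from intervention) = 311
  H = 240 + 3·51 − 2·266 + 3·311 = 794
Option 2 (E + 8):
  E = 80 + 8 = 88
  V = 215 + 88 = 303
  A = 155 − 6·88 + 2·303 = 233
  H = 240 + 3·88 − 2·303 + 3·233 = 597
Comparing — Option 1: H=794, Option 2: H=597. Lowest is 597 (Option 2).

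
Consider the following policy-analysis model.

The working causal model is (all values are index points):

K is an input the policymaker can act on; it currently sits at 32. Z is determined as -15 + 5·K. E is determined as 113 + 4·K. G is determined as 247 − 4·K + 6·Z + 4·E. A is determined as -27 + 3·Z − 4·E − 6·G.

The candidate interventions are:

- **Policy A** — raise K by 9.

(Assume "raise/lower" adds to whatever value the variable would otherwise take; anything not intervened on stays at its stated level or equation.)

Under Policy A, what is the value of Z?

190

Policy A (K + 9):
  K = 32 + 9 = 41
  Z = -15 + 5·41 = 190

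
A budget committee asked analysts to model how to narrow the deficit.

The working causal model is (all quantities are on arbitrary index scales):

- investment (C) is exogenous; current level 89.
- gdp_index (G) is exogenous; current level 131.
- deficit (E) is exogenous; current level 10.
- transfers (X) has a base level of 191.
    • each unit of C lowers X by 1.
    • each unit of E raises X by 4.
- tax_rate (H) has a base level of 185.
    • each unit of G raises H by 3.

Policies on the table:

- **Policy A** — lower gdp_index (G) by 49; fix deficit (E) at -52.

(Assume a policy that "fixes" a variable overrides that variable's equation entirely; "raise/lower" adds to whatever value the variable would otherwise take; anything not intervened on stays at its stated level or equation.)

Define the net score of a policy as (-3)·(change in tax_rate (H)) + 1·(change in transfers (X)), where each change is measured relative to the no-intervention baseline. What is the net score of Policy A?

Baseline:
  C = 89
  G = 131
  E = 10
  X = 191 − 89 + 4·10 = 142
  H = 185 + 3·131 = 578
Policy A (G − 49, E := -52):
  C = 89
  G = 131 − 49 = 82
  E = -52
  X = 191 − 89 + 4·(-52) = -106
  H = 185 + 3·82 = 431
ΔH = 431 − 578 = -147; ΔX = -106 − 142 = -248
Score = (-3)·(-147) + 1·(-248) = 193

193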